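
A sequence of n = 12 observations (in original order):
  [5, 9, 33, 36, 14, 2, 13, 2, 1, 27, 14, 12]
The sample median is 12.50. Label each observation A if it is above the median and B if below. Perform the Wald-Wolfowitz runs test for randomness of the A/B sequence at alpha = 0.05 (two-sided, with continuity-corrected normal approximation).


Step 1: Compute median = 12.50; label A = above, B = below.
Labels in order: BBAAABABBAAB  (n_A = 6, n_B = 6)
Step 2: Count runs R = 7.
Step 3: Under H0 (random ordering), E[R] = 2*n_A*n_B/(n_A+n_B) + 1 = 2*6*6/12 + 1 = 7.0000.
        Var[R] = 2*n_A*n_B*(2*n_A*n_B - n_A - n_B) / ((n_A+n_B)^2 * (n_A+n_B-1)) = 4320/1584 = 2.7273.
        SD[R] = 1.6514.
Step 4: R = E[R], so z = 0 with no continuity correction.
Step 5: Two-sided p-value via normal approximation = 2*(1 - Phi(|z|)) = 1.000000.
Step 6: alpha = 0.05. fail to reject H0.

R = 7, z = 0.0000, p = 1.000000, fail to reject H0.


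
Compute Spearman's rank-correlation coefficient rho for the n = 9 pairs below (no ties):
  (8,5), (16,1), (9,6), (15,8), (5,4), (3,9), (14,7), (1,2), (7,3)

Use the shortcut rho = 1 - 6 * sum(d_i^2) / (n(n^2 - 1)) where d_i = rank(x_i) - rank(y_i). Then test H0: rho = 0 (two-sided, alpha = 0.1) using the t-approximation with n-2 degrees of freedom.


Step 1: Rank x and y separately (midranks; no ties here).
rank(x): 8->5, 16->9, 9->6, 15->8, 5->3, 3->2, 14->7, 1->1, 7->4
rank(y): 5->5, 1->1, 6->6, 8->8, 4->4, 9->9, 7->7, 2->2, 3->3
Step 2: d_i = R_x(i) - R_y(i); compute d_i^2.
  (5-5)^2=0, (9-1)^2=64, (6-6)^2=0, (8-8)^2=0, (3-4)^2=1, (2-9)^2=49, (7-7)^2=0, (1-2)^2=1, (4-3)^2=1
sum(d^2) = 116.
Step 3: rho = 1 - 6*116 / (9*(9^2 - 1)) = 1 - 696/720 = 0.033333.
Step 4: Under H0, t = rho * sqrt((n-2)/(1-rho^2)) = 0.0882 ~ t(7).
Step 5: Two-sided p-value from the t-distribution with 7 df = 0.932157.
Step 6: alpha = 0.1. fail to reject H0.

rho = 0.0333, p = 0.932157, fail to reject H0 at alpha = 0.1.


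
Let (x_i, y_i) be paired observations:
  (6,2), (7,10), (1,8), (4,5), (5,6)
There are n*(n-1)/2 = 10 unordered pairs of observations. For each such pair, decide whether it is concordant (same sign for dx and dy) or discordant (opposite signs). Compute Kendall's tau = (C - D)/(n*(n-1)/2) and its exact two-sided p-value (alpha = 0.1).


Step 1: Enumerate the 10 unordered pairs (i,j) with i<j and classify each by sign(x_j-x_i) * sign(y_j-y_i).
  (1,2):dx=+1,dy=+8->C; (1,3):dx=-5,dy=+6->D; (1,4):dx=-2,dy=+3->D; (1,5):dx=-1,dy=+4->D
  (2,3):dx=-6,dy=-2->C; (2,4):dx=-3,dy=-5->C; (2,5):dx=-2,dy=-4->C; (3,4):dx=+3,dy=-3->D
  (3,5):dx=+4,dy=-2->D; (4,5):dx=+1,dy=+1->C
Step 2: C = 5, D = 5, total pairs = 10.
Step 3: tau = (C - D)/(n(n-1)/2) = (5 - 5)/10 = 0.000000.
Step 4: Exact two-sided p-value (enumerate n! = 120 permutations of y under H0): p = 1.000000.
Step 5: alpha = 0.1. fail to reject H0.

tau_b = 0.0000 (C=5, D=5), p = 1.000000, fail to reject H0.


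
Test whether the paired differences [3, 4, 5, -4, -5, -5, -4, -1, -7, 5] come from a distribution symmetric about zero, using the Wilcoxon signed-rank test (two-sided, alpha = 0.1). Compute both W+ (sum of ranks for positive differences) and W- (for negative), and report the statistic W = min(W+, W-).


Step 1: Drop any zero differences (none here) and take |d_i|.
|d| = [3, 4, 5, 4, 5, 5, 4, 1, 7, 5]
Step 2: Midrank |d_i| (ties get averaged ranks).
ranks: |3|->2, |4|->4, |5|->7.5, |4|->4, |5|->7.5, |5|->7.5, |4|->4, |1|->1, |7|->10, |5|->7.5
Step 3: Attach original signs; sum ranks with positive sign and with negative sign.
W+ = 2 + 4 + 7.5 + 7.5 = 21
W- = 4 + 7.5 + 7.5 + 4 + 1 + 10 = 34
(Check: W+ + W- = 55 should equal n(n+1)/2 = 55.)
Step 4: Test statistic W = min(W+, W-) = 21.
Step 5: Ties in |d|, so use the tie-corrected normal approximation.
        E[W] = n(n+1)/4 = 10*11/4 = 27.5.
        Tie groups: |d|=4 (t=3), |d|=5 (t=4); sum(t^3 - t) = 84.
        Var[W] = n(n+1)(2n+1)/24 - sum(t^3-t)/48 = 2310/24 - 84/48 = 94.5.
        z = (W - E[W]) / sqrt(Var[W]) = (21 - 27.5) / 9.7211 = -0.6686.
        Two-sided p = 2*Phi(z) = 0.503720.
Step 6: alpha = 0.1. fail to reject H0.

W+ = 21, W- = 34, W = min = 21, p = 0.503720, fail to reject H0.


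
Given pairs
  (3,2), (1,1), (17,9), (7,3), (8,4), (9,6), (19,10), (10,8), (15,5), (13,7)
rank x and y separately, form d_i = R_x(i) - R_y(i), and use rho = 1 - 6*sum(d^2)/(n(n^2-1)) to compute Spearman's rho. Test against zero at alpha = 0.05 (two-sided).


Step 1: Rank x and y separately (midranks; no ties here).
rank(x): 3->2, 1->1, 17->9, 7->3, 8->4, 9->5, 19->10, 10->6, 15->8, 13->7
rank(y): 2->2, 1->1, 9->9, 3->3, 4->4, 6->6, 10->10, 8->8, 5->5, 7->7
Step 2: d_i = R_x(i) - R_y(i); compute d_i^2.
  (2-2)^2=0, (1-1)^2=0, (9-9)^2=0, (3-3)^2=0, (4-4)^2=0, (5-6)^2=1, (10-10)^2=0, (6-8)^2=4, (8-5)^2=9, (7-7)^2=0
sum(d^2) = 14.
Step 3: rho = 1 - 6*14 / (10*(10^2 - 1)) = 1 - 84/990 = 0.915152.
Step 4: Under H0, t = rho * sqrt((n-2)/(1-rho^2)) = 6.4212 ~ t(8).
Step 5: Two-sided p-value from the t-distribution with 8 df = 0.000204.
Step 6: alpha = 0.05. reject H0.

rho = 0.9152, p = 0.000204, reject H0 at alpha = 0.05.


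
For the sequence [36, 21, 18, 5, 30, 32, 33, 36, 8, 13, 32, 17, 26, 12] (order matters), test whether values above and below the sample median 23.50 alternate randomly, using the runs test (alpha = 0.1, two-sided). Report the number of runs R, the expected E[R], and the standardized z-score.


Step 1: Compute median = 23.50; label A = above, B = below.
Labels in order: ABBBAAAABBABAB  (n_A = 7, n_B = 7)
Step 2: Count runs R = 8.
Step 3: Under H0 (random ordering), E[R] = 2*n_A*n_B/(n_A+n_B) + 1 = 2*7*7/14 + 1 = 8.0000.
        Var[R] = 2*n_A*n_B*(2*n_A*n_B - n_A - n_B) / ((n_A+n_B)^2 * (n_A+n_B-1)) = 8232/2548 = 3.2308.
        SD[R] = 1.7974.
Step 4: R = E[R], so z = 0 with no continuity correction.
Step 5: Two-sided p-value via normal approximation = 2*(1 - Phi(|z|)) = 1.000000.
Step 6: alpha = 0.1. fail to reject H0.

R = 8, z = 0.0000, p = 1.000000, fail to reject H0.


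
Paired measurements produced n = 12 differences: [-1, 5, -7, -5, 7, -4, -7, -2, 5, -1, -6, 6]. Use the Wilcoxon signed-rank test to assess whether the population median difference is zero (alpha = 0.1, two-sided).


Step 1: Drop any zero differences (none here) and take |d_i|.
|d| = [1, 5, 7, 5, 7, 4, 7, 2, 5, 1, 6, 6]
Step 2: Midrank |d_i| (ties get averaged ranks).
ranks: |1|->1.5, |5|->6, |7|->11, |5|->6, |7|->11, |4|->4, |7|->11, |2|->3, |5|->6, |1|->1.5, |6|->8.5, |6|->8.5
Step 3: Attach original signs; sum ranks with positive sign and with negative sign.
W+ = 6 + 11 + 6 + 8.5 = 31.5
W- = 1.5 + 11 + 6 + 4 + 11 + 3 + 1.5 + 8.5 = 46.5
(Check: W+ + W- = 78 should equal n(n+1)/2 = 78.)
Step 4: Test statistic W = min(W+, W-) = 31.5.
Step 5: Ties in |d|, so use the tie-corrected normal approximation.
        E[W] = n(n+1)/4 = 12*13/4 = 39.
        Tie groups: |d|=1 (t=2), |d|=5 (t=3), |d|=6 (t=2), |d|=7 (t=3); sum(t^3 - t) = 60.
        Var[W] = n(n+1)(2n+1)/24 - sum(t^3-t)/48 = 3900/24 - 60/48 = 161.25.
        z = (W - E[W]) / sqrt(Var[W]) = (31.5 - 39) / 12.6984 = -0.5906.
        Two-sided p = 2*Phi(z) = 0.554772.
Step 6: alpha = 0.1. fail to reject H0.

W+ = 31.5, W- = 46.5, W = min = 31.5, p = 0.554772, fail to reject H0.


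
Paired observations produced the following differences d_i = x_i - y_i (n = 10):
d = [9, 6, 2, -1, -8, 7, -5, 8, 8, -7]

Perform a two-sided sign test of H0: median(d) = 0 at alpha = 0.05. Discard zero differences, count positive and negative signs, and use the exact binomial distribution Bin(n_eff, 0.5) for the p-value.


Step 1: Discard zero differences. Original n = 10; n_eff = number of nonzero differences = 10.
Nonzero differences (with sign): +9, +6, +2, -1, -8, +7, -5, +8, +8, -7
Step 2: Count signs: positive = 6, negative = 4.
Step 3: Under H0: P(positive) = 0.5, so the number of positives S ~ Bin(10, 0.5).
Step 4: Two-sided exact p-value = sum of Bin(10,0.5) probabilities at or below the observed probability = 0.753906.
Step 5: alpha = 0.05. fail to reject H0.

n_eff = 10, pos = 6, neg = 4, p = 0.753906, fail to reject H0.


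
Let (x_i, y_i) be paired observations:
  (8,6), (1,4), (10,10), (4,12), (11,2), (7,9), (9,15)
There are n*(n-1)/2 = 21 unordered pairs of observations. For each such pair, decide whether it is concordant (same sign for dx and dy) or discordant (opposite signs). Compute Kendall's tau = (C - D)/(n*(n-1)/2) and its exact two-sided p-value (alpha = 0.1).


Step 1: Enumerate the 21 unordered pairs (i,j) with i<j and classify each by sign(x_j-x_i) * sign(y_j-y_i).
  (1,2):dx=-7,dy=-2->C; (1,3):dx=+2,dy=+4->C; (1,4):dx=-4,dy=+6->D; (1,5):dx=+3,dy=-4->D
  (1,6):dx=-1,dy=+3->D; (1,7):dx=+1,dy=+9->C; (2,3):dx=+9,dy=+6->C; (2,4):dx=+3,dy=+8->C
  (2,5):dx=+10,dy=-2->D; (2,6):dx=+6,dy=+5->C; (2,7):dx=+8,dy=+11->C; (3,4):dx=-6,dy=+2->D
  (3,5):dx=+1,dy=-8->D; (3,6):dx=-3,dy=-1->C; (3,7):dx=-1,dy=+5->D; (4,5):dx=+7,dy=-10->D
  (4,6):dx=+3,dy=-3->D; (4,7):dx=+5,dy=+3->C; (5,6):dx=-4,dy=+7->D; (5,7):dx=-2,dy=+13->D
  (6,7):dx=+2,dy=+6->C
Step 2: C = 10, D = 11, total pairs = 21.
Step 3: tau = (C - D)/(n(n-1)/2) = (10 - 11)/21 = -0.047619.
Step 4: Exact two-sided p-value (enumerate n! = 5040 permutations of y under H0): p = 1.000000.
Step 5: alpha = 0.1. fail to reject H0.

tau_b = -0.0476 (C=10, D=11), p = 1.000000, fail to reject H0.


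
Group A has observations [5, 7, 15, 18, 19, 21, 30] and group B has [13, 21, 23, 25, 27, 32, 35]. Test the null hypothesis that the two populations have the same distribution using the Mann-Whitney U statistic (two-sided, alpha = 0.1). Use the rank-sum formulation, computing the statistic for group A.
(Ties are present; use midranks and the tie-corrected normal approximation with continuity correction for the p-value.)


Step 1: Combine and sort all 14 observations; assign midranks.
sorted (value, group): (5,X), (7,X), (13,Y), (15,X), (18,X), (19,X), (21,X), (21,Y), (23,Y), (25,Y), (27,Y), (30,X), (32,Y), (35,Y)
ranks: 5->1, 7->2, 13->3, 15->4, 18->5, 19->6, 21->7.5, 21->7.5, 23->9, 25->10, 27->11, 30->12, 32->13, 35->14
Step 2: Rank sum for X: R1 = 1 + 2 + 4 + 5 + 6 + 7.5 + 12 = 37.5.
Step 3: U_X = R1 - n1(n1+1)/2 = 37.5 - 7*8/2 = 37.5 - 28 = 9.5.
       U_Y = n1*n2 - U_X = 49 - 9.5 = 39.5.
Step 4: Ties are present, so use the tie-corrected normal approximation (with continuity correction) for the p-value.
Step 5: p-value = 0.063627; compare to alpha = 0.1. reject H0.

U_X = 9.5, p = 0.063627, reject H0 at alpha = 0.1.


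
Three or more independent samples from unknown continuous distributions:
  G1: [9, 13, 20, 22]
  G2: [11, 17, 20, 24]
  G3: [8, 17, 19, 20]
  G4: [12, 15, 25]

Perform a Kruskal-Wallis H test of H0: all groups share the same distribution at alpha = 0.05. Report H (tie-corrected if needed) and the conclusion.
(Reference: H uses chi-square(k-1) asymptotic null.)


Step 1: Combine all N = 15 observations and assign midranks.
sorted (value, group, rank): (8,G3,1), (9,G1,2), (11,G2,3), (12,G4,4), (13,G1,5), (15,G4,6), (17,G2,7.5), (17,G3,7.5), (19,G3,9), (20,G1,11), (20,G2,11), (20,G3,11), (22,G1,13), (24,G2,14), (25,G4,15)
Step 2: Sum ranks within each group.
R_1 = 31 (n_1 = 4)
R_2 = 35.5 (n_2 = 4)
R_3 = 28.5 (n_3 = 4)
R_4 = 25 (n_4 = 3)
Step 3: H = 12/(N(N+1)) * sum(R_i^2/n_i) - 3(N+1)
     = 12/(15*16) * (31^2/4 + 35.5^2/4 + 28.5^2/4 + 25^2/3) - 3*16
     = 0.050000 * 966.708 - 48
     = 0.335417.
Step 4: Ties present; correction factor C = 1 - 30/(15^3 - 15) = 0.991071. Corrected H = 0.335417 / 0.991071 = 0.338438.
Step 5: Under H0, H ~ chi^2(3); p-value = 0.952644.
Step 6: alpha = 0.05. fail to reject H0.

H = 0.3384, df = 3, p = 0.952644, fail to reject H0.


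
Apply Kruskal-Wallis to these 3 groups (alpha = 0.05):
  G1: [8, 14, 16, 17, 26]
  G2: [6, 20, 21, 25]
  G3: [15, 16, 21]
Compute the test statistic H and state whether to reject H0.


Step 1: Combine all N = 12 observations and assign midranks.
sorted (value, group, rank): (6,G2,1), (8,G1,2), (14,G1,3), (15,G3,4), (16,G1,5.5), (16,G3,5.5), (17,G1,7), (20,G2,8), (21,G2,9.5), (21,G3,9.5), (25,G2,11), (26,G1,12)
Step 2: Sum ranks within each group.
R_1 = 29.5 (n_1 = 5)
R_2 = 29.5 (n_2 = 4)
R_3 = 19 (n_3 = 3)
Step 3: H = 12/(N(N+1)) * sum(R_i^2/n_i) - 3(N+1)
     = 12/(12*13) * (29.5^2/5 + 29.5^2/4 + 19^2/3) - 3*13
     = 0.076923 * 511.946 - 39
     = 0.380449.
Step 4: Ties present; correction factor C = 1 - 12/(12^3 - 12) = 0.993007. Corrected H = 0.380449 / 0.993007 = 0.383128.
Step 5: Under H0, H ~ chi^2(2); p-value = 0.825667.
Step 6: alpha = 0.05. fail to reject H0.

H = 0.3831, df = 2, p = 0.825667, fail to reject H0.


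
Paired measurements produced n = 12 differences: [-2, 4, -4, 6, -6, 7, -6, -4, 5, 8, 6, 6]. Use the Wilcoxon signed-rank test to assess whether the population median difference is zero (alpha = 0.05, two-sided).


Step 1: Drop any zero differences (none here) and take |d_i|.
|d| = [2, 4, 4, 6, 6, 7, 6, 4, 5, 8, 6, 6]
Step 2: Midrank |d_i| (ties get averaged ranks).
ranks: |2|->1, |4|->3, |4|->3, |6|->8, |6|->8, |7|->11, |6|->8, |4|->3, |5|->5, |8|->12, |6|->8, |6|->8
Step 3: Attach original signs; sum ranks with positive sign and with negative sign.
W+ = 3 + 8 + 11 + 5 + 12 + 8 + 8 = 55
W- = 1 + 3 + 8 + 8 + 3 = 23
(Check: W+ + W- = 78 should equal n(n+1)/2 = 78.)
Step 4: Test statistic W = min(W+, W-) = 23.
Step 5: Ties in |d|, so use the tie-corrected normal approximation.
        E[W] = n(n+1)/4 = 12*13/4 = 39.
        Tie groups: |d|=4 (t=3), |d|=6 (t=5); sum(t^3 - t) = 144.
        Var[W] = n(n+1)(2n+1)/24 - sum(t^3-t)/48 = 3900/24 - 144/48 = 159.5.
        z = (W - E[W]) / sqrt(Var[W]) = (23 - 39) / 12.6293 = -1.2669.
        Two-sided p = 2*Phi(z) = 0.205194.
Step 6: alpha = 0.05. fail to reject H0.

W+ = 55, W- = 23, W = min = 23, p = 0.205194, fail to reject H0.


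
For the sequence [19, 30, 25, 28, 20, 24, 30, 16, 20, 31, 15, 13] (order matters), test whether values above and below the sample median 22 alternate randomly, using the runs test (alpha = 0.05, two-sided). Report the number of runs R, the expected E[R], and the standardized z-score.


Step 1: Compute median = 22; label A = above, B = below.
Labels in order: BAAABAABBABB  (n_A = 6, n_B = 6)
Step 2: Count runs R = 7.
Step 3: Under H0 (random ordering), E[R] = 2*n_A*n_B/(n_A+n_B) + 1 = 2*6*6/12 + 1 = 7.0000.
        Var[R] = 2*n_A*n_B*(2*n_A*n_B - n_A - n_B) / ((n_A+n_B)^2 * (n_A+n_B-1)) = 4320/1584 = 2.7273.
        SD[R] = 1.6514.
Step 4: R = E[R], so z = 0 with no continuity correction.
Step 5: Two-sided p-value via normal approximation = 2*(1 - Phi(|z|)) = 1.000000.
Step 6: alpha = 0.05. fail to reject H0.

R = 7, z = 0.0000, p = 1.000000, fail to reject H0.


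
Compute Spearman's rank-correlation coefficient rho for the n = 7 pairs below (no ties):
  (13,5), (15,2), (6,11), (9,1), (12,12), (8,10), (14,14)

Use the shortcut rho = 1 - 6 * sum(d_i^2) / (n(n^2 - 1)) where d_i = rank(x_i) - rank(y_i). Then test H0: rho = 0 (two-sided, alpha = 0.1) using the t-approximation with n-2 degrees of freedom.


Step 1: Rank x and y separately (midranks; no ties here).
rank(x): 13->5, 15->7, 6->1, 9->3, 12->4, 8->2, 14->6
rank(y): 5->3, 2->2, 11->5, 1->1, 12->6, 10->4, 14->7
Step 2: d_i = R_x(i) - R_y(i); compute d_i^2.
  (5-3)^2=4, (7-2)^2=25, (1-5)^2=16, (3-1)^2=4, (4-6)^2=4, (2-4)^2=4, (6-7)^2=1
sum(d^2) = 58.
Step 3: rho = 1 - 6*58 / (7*(7^2 - 1)) = 1 - 348/336 = -0.035714.
Step 4: Under H0, t = rho * sqrt((n-2)/(1-rho^2)) = -0.0799 ~ t(5).
Step 5: Two-sided p-value from the t-distribution with 5 df = 0.939408.
Step 6: alpha = 0.1. fail to reject H0.

rho = -0.0357, p = 0.939408, fail to reject H0 at alpha = 0.1.


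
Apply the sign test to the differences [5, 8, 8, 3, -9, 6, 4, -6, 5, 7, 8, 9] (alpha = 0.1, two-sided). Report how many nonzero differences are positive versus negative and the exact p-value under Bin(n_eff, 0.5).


Step 1: Discard zero differences. Original n = 12; n_eff = number of nonzero differences = 12.
Nonzero differences (with sign): +5, +8, +8, +3, -9, +6, +4, -6, +5, +7, +8, +9
Step 2: Count signs: positive = 10, negative = 2.
Step 3: Under H0: P(positive) = 0.5, so the number of positives S ~ Bin(12, 0.5).
Step 4: Two-sided exact p-value = sum of Bin(12,0.5) probabilities at or below the observed probability = 0.038574.
Step 5: alpha = 0.1. reject H0.

n_eff = 12, pos = 10, neg = 2, p = 0.038574, reject H0.


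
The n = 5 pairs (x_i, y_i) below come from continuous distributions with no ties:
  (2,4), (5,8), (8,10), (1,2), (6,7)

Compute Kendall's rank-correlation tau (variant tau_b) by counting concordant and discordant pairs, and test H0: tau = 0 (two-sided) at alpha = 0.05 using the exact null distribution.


Step 1: Enumerate the 10 unordered pairs (i,j) with i<j and classify each by sign(x_j-x_i) * sign(y_j-y_i).
  (1,2):dx=+3,dy=+4->C; (1,3):dx=+6,dy=+6->C; (1,4):dx=-1,dy=-2->C; (1,5):dx=+4,dy=+3->C
  (2,3):dx=+3,dy=+2->C; (2,4):dx=-4,dy=-6->C; (2,5):dx=+1,dy=-1->D; (3,4):dx=-7,dy=-8->C
  (3,5):dx=-2,dy=-3->C; (4,5):dx=+5,dy=+5->C
Step 2: C = 9, D = 1, total pairs = 10.
Step 3: tau = (C - D)/(n(n-1)/2) = (9 - 1)/10 = 0.800000.
Step 4: Exact two-sided p-value (enumerate n! = 120 permutations of y under H0): p = 0.083333.
Step 5: alpha = 0.05. fail to reject H0.

tau_b = 0.8000 (C=9, D=1), p = 0.083333, fail to reject H0.


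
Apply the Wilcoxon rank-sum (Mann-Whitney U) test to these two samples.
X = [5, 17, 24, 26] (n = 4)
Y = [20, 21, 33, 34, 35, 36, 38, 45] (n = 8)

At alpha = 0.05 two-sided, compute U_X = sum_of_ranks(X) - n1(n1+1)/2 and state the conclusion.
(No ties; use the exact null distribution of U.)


Step 1: Combine and sort all 12 observations; assign midranks.
sorted (value, group): (5,X), (17,X), (20,Y), (21,Y), (24,X), (26,X), (33,Y), (34,Y), (35,Y), (36,Y), (38,Y), (45,Y)
ranks: 5->1, 17->2, 20->3, 21->4, 24->5, 26->6, 33->7, 34->8, 35->9, 36->10, 38->11, 45->12
Step 2: Rank sum for X: R1 = 1 + 2 + 5 + 6 = 14.
Step 3: U_X = R1 - n1(n1+1)/2 = 14 - 4*5/2 = 14 - 10 = 4.
       U_Y = n1*n2 - U_X = 32 - 4 = 28.
Step 4: No ties, so the exact null distribution of U (based on enumerating the C(12,4) = 495 equally likely rank assignments) gives the two-sided p-value.
Step 5: p-value = 0.048485; compare to alpha = 0.05. reject H0.

U_X = 4, p = 0.048485, reject H0 at alpha = 0.05.


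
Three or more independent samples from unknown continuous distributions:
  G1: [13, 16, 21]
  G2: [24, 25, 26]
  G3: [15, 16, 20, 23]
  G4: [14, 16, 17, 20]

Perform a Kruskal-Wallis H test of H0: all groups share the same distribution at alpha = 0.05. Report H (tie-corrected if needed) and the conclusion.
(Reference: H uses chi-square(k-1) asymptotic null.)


Step 1: Combine all N = 14 observations and assign midranks.
sorted (value, group, rank): (13,G1,1), (14,G4,2), (15,G3,3), (16,G1,5), (16,G3,5), (16,G4,5), (17,G4,7), (20,G3,8.5), (20,G4,8.5), (21,G1,10), (23,G3,11), (24,G2,12), (25,G2,13), (26,G2,14)
Step 2: Sum ranks within each group.
R_1 = 16 (n_1 = 3)
R_2 = 39 (n_2 = 3)
R_3 = 27.5 (n_3 = 4)
R_4 = 22.5 (n_4 = 4)
Step 3: H = 12/(N(N+1)) * sum(R_i^2/n_i) - 3(N+1)
     = 12/(14*15) * (16^2/3 + 39^2/3 + 27.5^2/4 + 22.5^2/4) - 3*15
     = 0.057143 * 907.958 - 45
     = 6.883333.
Step 4: Ties present; correction factor C = 1 - 30/(14^3 - 14) = 0.989011. Corrected H = 6.883333 / 0.989011 = 6.959815.
Step 5: Under H0, H ~ chi^2(3); p-value = 0.073190.
Step 6: alpha = 0.05. fail to reject H0.

H = 6.9598, df = 3, p = 0.073190, fail to reject H0.


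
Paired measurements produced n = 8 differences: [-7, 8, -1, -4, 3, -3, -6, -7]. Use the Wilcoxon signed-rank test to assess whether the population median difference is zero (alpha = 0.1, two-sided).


Step 1: Drop any zero differences (none here) and take |d_i|.
|d| = [7, 8, 1, 4, 3, 3, 6, 7]
Step 2: Midrank |d_i| (ties get averaged ranks).
ranks: |7|->6.5, |8|->8, |1|->1, |4|->4, |3|->2.5, |3|->2.5, |6|->5, |7|->6.5
Step 3: Attach original signs; sum ranks with positive sign and with negative sign.
W+ = 8 + 2.5 = 10.5
W- = 6.5 + 1 + 4 + 2.5 + 5 + 6.5 = 25.5
(Check: W+ + W- = 36 should equal n(n+1)/2 = 36.)
Step 4: Test statistic W = min(W+, W-) = 10.5.
Step 5: Ties in |d|, so use the tie-corrected normal approximation.
        E[W] = n(n+1)/4 = 8*9/4 = 18.
        Tie groups: |d|=3 (t=2), |d|=7 (t=2); sum(t^3 - t) = 12.
        Var[W] = n(n+1)(2n+1)/24 - sum(t^3-t)/48 = 1224/24 - 12/48 = 50.75.
        z = (W - E[W]) / sqrt(Var[W]) = (10.5 - 18) / 7.1239 = -1.0528.
        Two-sided p = 2*Phi(z) = 0.292436.
Step 6: alpha = 0.1. fail to reject H0.

W+ = 10.5, W- = 25.5, W = min = 10.5, p = 0.292436, fail to reject H0.


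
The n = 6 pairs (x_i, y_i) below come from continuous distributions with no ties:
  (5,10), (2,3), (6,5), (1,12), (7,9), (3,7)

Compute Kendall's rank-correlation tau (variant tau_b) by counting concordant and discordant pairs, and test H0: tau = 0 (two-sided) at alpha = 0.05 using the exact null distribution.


Step 1: Enumerate the 15 unordered pairs (i,j) with i<j and classify each by sign(x_j-x_i) * sign(y_j-y_i).
  (1,2):dx=-3,dy=-7->C; (1,3):dx=+1,dy=-5->D; (1,4):dx=-4,dy=+2->D; (1,5):dx=+2,dy=-1->D
  (1,6):dx=-2,dy=-3->C; (2,3):dx=+4,dy=+2->C; (2,4):dx=-1,dy=+9->D; (2,5):dx=+5,dy=+6->C
  (2,6):dx=+1,dy=+4->C; (3,4):dx=-5,dy=+7->D; (3,5):dx=+1,dy=+4->C; (3,6):dx=-3,dy=+2->D
  (4,5):dx=+6,dy=-3->D; (4,6):dx=+2,dy=-5->D; (5,6):dx=-4,dy=-2->C
Step 2: C = 7, D = 8, total pairs = 15.
Step 3: tau = (C - D)/(n(n-1)/2) = (7 - 8)/15 = -0.066667.
Step 4: Exact two-sided p-value (enumerate n! = 720 permutations of y under H0): p = 1.000000.
Step 5: alpha = 0.05. fail to reject H0.

tau_b = -0.0667 (C=7, D=8), p = 1.000000, fail to reject H0.


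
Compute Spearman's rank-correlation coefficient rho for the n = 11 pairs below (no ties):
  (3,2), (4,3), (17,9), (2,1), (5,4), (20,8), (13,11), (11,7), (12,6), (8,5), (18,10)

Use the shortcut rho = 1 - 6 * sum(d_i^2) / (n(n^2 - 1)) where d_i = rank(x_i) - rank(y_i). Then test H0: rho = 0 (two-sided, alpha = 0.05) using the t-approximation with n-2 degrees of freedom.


Step 1: Rank x and y separately (midranks; no ties here).
rank(x): 3->2, 4->3, 17->9, 2->1, 5->4, 20->11, 13->8, 11->6, 12->7, 8->5, 18->10
rank(y): 2->2, 3->3, 9->9, 1->1, 4->4, 8->8, 11->11, 7->7, 6->6, 5->5, 10->10
Step 2: d_i = R_x(i) - R_y(i); compute d_i^2.
  (2-2)^2=0, (3-3)^2=0, (9-9)^2=0, (1-1)^2=0, (4-4)^2=0, (11-8)^2=9, (8-11)^2=9, (6-7)^2=1, (7-6)^2=1, (5-5)^2=0, (10-10)^2=0
sum(d^2) = 20.
Step 3: rho = 1 - 6*20 / (11*(11^2 - 1)) = 1 - 120/1320 = 0.909091.
Step 4: Under H0, t = rho * sqrt((n-2)/(1-rho^2)) = 6.5465 ~ t(9).
Step 5: Two-sided p-value from the t-distribution with 9 df = 0.000106.
Step 6: alpha = 0.05. reject H0.

rho = 0.9091, p = 0.000106, reject H0 at alpha = 0.05.


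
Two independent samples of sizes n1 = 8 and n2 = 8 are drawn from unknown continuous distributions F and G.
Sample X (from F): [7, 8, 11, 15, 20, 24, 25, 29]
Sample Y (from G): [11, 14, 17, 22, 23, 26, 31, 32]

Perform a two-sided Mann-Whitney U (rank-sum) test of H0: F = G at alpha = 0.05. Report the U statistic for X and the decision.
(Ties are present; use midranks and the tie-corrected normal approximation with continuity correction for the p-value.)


Step 1: Combine and sort all 16 observations; assign midranks.
sorted (value, group): (7,X), (8,X), (11,X), (11,Y), (14,Y), (15,X), (17,Y), (20,X), (22,Y), (23,Y), (24,X), (25,X), (26,Y), (29,X), (31,Y), (32,Y)
ranks: 7->1, 8->2, 11->3.5, 11->3.5, 14->5, 15->6, 17->7, 20->8, 22->9, 23->10, 24->11, 25->12, 26->13, 29->14, 31->15, 32->16
Step 2: Rank sum for X: R1 = 1 + 2 + 3.5 + 6 + 8 + 11 + 12 + 14 = 57.5.
Step 3: U_X = R1 - n1(n1+1)/2 = 57.5 - 8*9/2 = 57.5 - 36 = 21.5.
       U_Y = n1*n2 - U_X = 64 - 21.5 = 42.5.
Step 4: Ties are present, so use the tie-corrected normal approximation (with continuity correction) for the p-value.
Step 5: p-value = 0.293266; compare to alpha = 0.05. fail to reject H0.

U_X = 21.5, p = 0.293266, fail to reject H0 at alpha = 0.05.


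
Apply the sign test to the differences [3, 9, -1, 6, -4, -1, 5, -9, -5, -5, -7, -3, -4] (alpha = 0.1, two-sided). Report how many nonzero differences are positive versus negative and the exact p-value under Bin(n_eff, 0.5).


Step 1: Discard zero differences. Original n = 13; n_eff = number of nonzero differences = 13.
Nonzero differences (with sign): +3, +9, -1, +6, -4, -1, +5, -9, -5, -5, -7, -3, -4
Step 2: Count signs: positive = 4, negative = 9.
Step 3: Under H0: P(positive) = 0.5, so the number of positives S ~ Bin(13, 0.5).
Step 4: Two-sided exact p-value = sum of Bin(13,0.5) probabilities at or below the observed probability = 0.266846.
Step 5: alpha = 0.1. fail to reject H0.

n_eff = 13, pos = 4, neg = 9, p = 0.266846, fail to reject H0.


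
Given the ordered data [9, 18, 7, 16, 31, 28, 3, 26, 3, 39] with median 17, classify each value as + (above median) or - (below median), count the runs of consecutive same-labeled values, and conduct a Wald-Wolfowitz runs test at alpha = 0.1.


Step 1: Compute median = 17; label A = above, B = below.
Labels in order: BABBAABABA  (n_A = 5, n_B = 5)
Step 2: Count runs R = 8.
Step 3: Under H0 (random ordering), E[R] = 2*n_A*n_B/(n_A+n_B) + 1 = 2*5*5/10 + 1 = 6.0000.
        Var[R] = 2*n_A*n_B*(2*n_A*n_B - n_A - n_B) / ((n_A+n_B)^2 * (n_A+n_B-1)) = 2000/900 = 2.2222.
        SD[R] = 1.4907.
Step 4: Continuity-corrected z = (R - 0.5 - E[R]) / SD[R] = (8 - 0.5 - 6.0000) / 1.4907 = 1.0062.
Step 5: Two-sided p-value via normal approximation = 2*(1 - Phi(|z|)) = 0.314305.
Step 6: alpha = 0.1. fail to reject H0.

R = 8, z = 1.0062, p = 0.314305, fail to reject H0.


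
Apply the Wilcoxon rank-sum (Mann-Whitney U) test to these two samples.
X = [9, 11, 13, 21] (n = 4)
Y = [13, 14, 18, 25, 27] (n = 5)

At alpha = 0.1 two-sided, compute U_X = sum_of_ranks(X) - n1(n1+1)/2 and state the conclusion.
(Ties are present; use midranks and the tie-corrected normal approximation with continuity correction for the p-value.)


Step 1: Combine and sort all 9 observations; assign midranks.
sorted (value, group): (9,X), (11,X), (13,X), (13,Y), (14,Y), (18,Y), (21,X), (25,Y), (27,Y)
ranks: 9->1, 11->2, 13->3.5, 13->3.5, 14->5, 18->6, 21->7, 25->8, 27->9
Step 2: Rank sum for X: R1 = 1 + 2 + 3.5 + 7 = 13.5.
Step 3: U_X = R1 - n1(n1+1)/2 = 13.5 - 4*5/2 = 13.5 - 10 = 3.5.
       U_Y = n1*n2 - U_X = 20 - 3.5 = 16.5.
Step 4: Ties are present, so use the tie-corrected normal approximation (with continuity correction) for the p-value.
Step 5: p-value = 0.139983; compare to alpha = 0.1. fail to reject H0.

U_X = 3.5, p = 0.139983, fail to reject H0 at alpha = 0.1.


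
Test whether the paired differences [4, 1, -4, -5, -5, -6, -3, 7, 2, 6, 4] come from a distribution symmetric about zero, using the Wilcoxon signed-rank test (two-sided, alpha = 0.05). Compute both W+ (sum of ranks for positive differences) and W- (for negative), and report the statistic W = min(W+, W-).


Step 1: Drop any zero differences (none here) and take |d_i|.
|d| = [4, 1, 4, 5, 5, 6, 3, 7, 2, 6, 4]
Step 2: Midrank |d_i| (ties get averaged ranks).
ranks: |4|->5, |1|->1, |4|->5, |5|->7.5, |5|->7.5, |6|->9.5, |3|->3, |7|->11, |2|->2, |6|->9.5, |4|->5
Step 3: Attach original signs; sum ranks with positive sign and with negative sign.
W+ = 5 + 1 + 11 + 2 + 9.5 + 5 = 33.5
W- = 5 + 7.5 + 7.5 + 9.5 + 3 = 32.5
(Check: W+ + W- = 66 should equal n(n+1)/2 = 66.)
Step 4: Test statistic W = min(W+, W-) = 32.5.
Step 5: Ties in |d|, so use the tie-corrected normal approximation.
        E[W] = n(n+1)/4 = 11*12/4 = 33.
        Tie groups: |d|=4 (t=3), |d|=5 (t=2), |d|=6 (t=2); sum(t^3 - t) = 36.
        Var[W] = n(n+1)(2n+1)/24 - sum(t^3-t)/48 = 3036/24 - 36/48 = 125.75.
        z = (W - E[W]) / sqrt(Var[W]) = (32.5 - 33) / 11.2138 = -0.0446.
        Two-sided p = 2*Phi(z) = 0.964436.
Step 6: alpha = 0.05. fail to reject H0.

W+ = 33.5, W- = 32.5, W = min = 32.5, p = 0.964436, fail to reject H0.


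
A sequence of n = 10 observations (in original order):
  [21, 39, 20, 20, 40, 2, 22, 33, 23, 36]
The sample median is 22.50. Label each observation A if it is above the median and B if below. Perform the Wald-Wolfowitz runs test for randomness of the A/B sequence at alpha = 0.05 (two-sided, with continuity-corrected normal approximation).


Step 1: Compute median = 22.50; label A = above, B = below.
Labels in order: BABBABBAAA  (n_A = 5, n_B = 5)
Step 2: Count runs R = 6.
Step 3: Under H0 (random ordering), E[R] = 2*n_A*n_B/(n_A+n_B) + 1 = 2*5*5/10 + 1 = 6.0000.
        Var[R] = 2*n_A*n_B*(2*n_A*n_B - n_A - n_B) / ((n_A+n_B)^2 * (n_A+n_B-1)) = 2000/900 = 2.2222.
        SD[R] = 1.4907.
Step 4: R = E[R], so z = 0 with no continuity correction.
Step 5: Two-sided p-value via normal approximation = 2*(1 - Phi(|z|)) = 1.000000.
Step 6: alpha = 0.05. fail to reject H0.

R = 6, z = 0.0000, p = 1.000000, fail to reject H0.


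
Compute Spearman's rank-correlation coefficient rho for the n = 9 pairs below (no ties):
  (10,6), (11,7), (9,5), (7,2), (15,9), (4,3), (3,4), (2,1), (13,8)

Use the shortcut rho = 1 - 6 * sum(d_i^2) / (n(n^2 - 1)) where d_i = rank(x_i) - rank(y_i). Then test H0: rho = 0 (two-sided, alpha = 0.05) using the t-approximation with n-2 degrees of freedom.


Step 1: Rank x and y separately (midranks; no ties here).
rank(x): 10->6, 11->7, 9->5, 7->4, 15->9, 4->3, 3->2, 2->1, 13->8
rank(y): 6->6, 7->7, 5->5, 2->2, 9->9, 3->3, 4->4, 1->1, 8->8
Step 2: d_i = R_x(i) - R_y(i); compute d_i^2.
  (6-6)^2=0, (7-7)^2=0, (5-5)^2=0, (4-2)^2=4, (9-9)^2=0, (3-3)^2=0, (2-4)^2=4, (1-1)^2=0, (8-8)^2=0
sum(d^2) = 8.
Step 3: rho = 1 - 6*8 / (9*(9^2 - 1)) = 1 - 48/720 = 0.933333.
Step 4: Under H0, t = rho * sqrt((n-2)/(1-rho^2)) = 6.8783 ~ t(7).
Step 5: Two-sided p-value from the t-distribution with 7 df = 0.000236.
Step 6: alpha = 0.05. reject H0.

rho = 0.9333, p = 0.000236, reject H0 at alpha = 0.05.


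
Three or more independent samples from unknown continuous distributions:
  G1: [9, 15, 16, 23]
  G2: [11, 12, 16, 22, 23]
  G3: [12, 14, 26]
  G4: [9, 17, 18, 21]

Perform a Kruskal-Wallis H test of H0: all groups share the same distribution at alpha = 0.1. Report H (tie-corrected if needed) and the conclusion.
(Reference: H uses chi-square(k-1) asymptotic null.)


Step 1: Combine all N = 16 observations and assign midranks.
sorted (value, group, rank): (9,G1,1.5), (9,G4,1.5), (11,G2,3), (12,G2,4.5), (12,G3,4.5), (14,G3,6), (15,G1,7), (16,G1,8.5), (16,G2,8.5), (17,G4,10), (18,G4,11), (21,G4,12), (22,G2,13), (23,G1,14.5), (23,G2,14.5), (26,G3,16)
Step 2: Sum ranks within each group.
R_1 = 31.5 (n_1 = 4)
R_2 = 43.5 (n_2 = 5)
R_3 = 26.5 (n_3 = 3)
R_4 = 34.5 (n_4 = 4)
Step 3: H = 12/(N(N+1)) * sum(R_i^2/n_i) - 3(N+1)
     = 12/(16*17) * (31.5^2/4 + 43.5^2/5 + 26.5^2/3 + 34.5^2/4) - 3*17
     = 0.044118 * 1158.16 - 51
     = 0.095221.
Step 4: Ties present; correction factor C = 1 - 24/(16^3 - 16) = 0.994118. Corrected H = 0.095221 / 0.994118 = 0.095784.
Step 5: Under H0, H ~ chi^2(3); p-value = 0.992339.
Step 6: alpha = 0.1. fail to reject H0.

H = 0.0958, df = 3, p = 0.992339, fail to reject H0.


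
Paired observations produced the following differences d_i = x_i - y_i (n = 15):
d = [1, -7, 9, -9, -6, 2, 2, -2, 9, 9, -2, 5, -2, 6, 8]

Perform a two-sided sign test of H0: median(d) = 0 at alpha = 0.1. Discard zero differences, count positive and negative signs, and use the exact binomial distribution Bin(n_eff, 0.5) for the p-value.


Step 1: Discard zero differences. Original n = 15; n_eff = number of nonzero differences = 15.
Nonzero differences (with sign): +1, -7, +9, -9, -6, +2, +2, -2, +9, +9, -2, +5, -2, +6, +8
Step 2: Count signs: positive = 9, negative = 6.
Step 3: Under H0: P(positive) = 0.5, so the number of positives S ~ Bin(15, 0.5).
Step 4: Two-sided exact p-value = sum of Bin(15,0.5) probabilities at or below the observed probability = 0.607239.
Step 5: alpha = 0.1. fail to reject H0.

n_eff = 15, pos = 9, neg = 6, p = 0.607239, fail to reject H0.


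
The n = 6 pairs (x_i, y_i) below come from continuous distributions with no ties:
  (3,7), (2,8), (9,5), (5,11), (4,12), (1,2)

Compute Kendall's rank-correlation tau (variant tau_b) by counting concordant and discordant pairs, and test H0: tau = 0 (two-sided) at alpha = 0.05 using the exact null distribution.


Step 1: Enumerate the 15 unordered pairs (i,j) with i<j and classify each by sign(x_j-x_i) * sign(y_j-y_i).
  (1,2):dx=-1,dy=+1->D; (1,3):dx=+6,dy=-2->D; (1,4):dx=+2,dy=+4->C; (1,5):dx=+1,dy=+5->C
  (1,6):dx=-2,dy=-5->C; (2,3):dx=+7,dy=-3->D; (2,4):dx=+3,dy=+3->C; (2,5):dx=+2,dy=+4->C
  (2,6):dx=-1,dy=-6->C; (3,4):dx=-4,dy=+6->D; (3,5):dx=-5,dy=+7->D; (3,6):dx=-8,dy=-3->C
  (4,5):dx=-1,dy=+1->D; (4,6):dx=-4,dy=-9->C; (5,6):dx=-3,dy=-10->C
Step 2: C = 9, D = 6, total pairs = 15.
Step 3: tau = (C - D)/(n(n-1)/2) = (9 - 6)/15 = 0.200000.
Step 4: Exact two-sided p-value (enumerate n! = 720 permutations of y under H0): p = 0.719444.
Step 5: alpha = 0.05. fail to reject H0.

tau_b = 0.2000 (C=9, D=6), p = 0.719444, fail to reject H0.


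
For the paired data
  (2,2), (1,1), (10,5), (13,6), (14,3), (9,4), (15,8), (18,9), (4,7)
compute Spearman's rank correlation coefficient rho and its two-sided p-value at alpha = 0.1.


Step 1: Rank x and y separately (midranks; no ties here).
rank(x): 2->2, 1->1, 10->5, 13->6, 14->7, 9->4, 15->8, 18->9, 4->3
rank(y): 2->2, 1->1, 5->5, 6->6, 3->3, 4->4, 8->8, 9->9, 7->7
Step 2: d_i = R_x(i) - R_y(i); compute d_i^2.
  (2-2)^2=0, (1-1)^2=0, (5-5)^2=0, (6-6)^2=0, (7-3)^2=16, (4-4)^2=0, (8-8)^2=0, (9-9)^2=0, (3-7)^2=16
sum(d^2) = 32.
Step 3: rho = 1 - 6*32 / (9*(9^2 - 1)) = 1 - 192/720 = 0.733333.
Step 4: Under H0, t = rho * sqrt((n-2)/(1-rho^2)) = 2.8538 ~ t(7).
Step 5: Two-sided p-value from the t-distribution with 7 df = 0.024554.
Step 6: alpha = 0.1. reject H0.

rho = 0.7333, p = 0.024554, reject H0 at alpha = 0.1.


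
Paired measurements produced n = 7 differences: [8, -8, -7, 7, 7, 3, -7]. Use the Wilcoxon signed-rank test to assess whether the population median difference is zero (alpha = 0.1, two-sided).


Step 1: Drop any zero differences (none here) and take |d_i|.
|d| = [8, 8, 7, 7, 7, 3, 7]
Step 2: Midrank |d_i| (ties get averaged ranks).
ranks: |8|->6.5, |8|->6.5, |7|->3.5, |7|->3.5, |7|->3.5, |3|->1, |7|->3.5
Step 3: Attach original signs; sum ranks with positive sign and with negative sign.
W+ = 6.5 + 3.5 + 3.5 + 1 = 14.5
W- = 6.5 + 3.5 + 3.5 = 13.5
(Check: W+ + W- = 28 should equal n(n+1)/2 = 28.)
Step 4: Test statistic W = min(W+, W-) = 13.5.
Step 5: Ties in |d|, so use the tie-corrected normal approximation.
        E[W] = n(n+1)/4 = 7*8/4 = 14.
        Tie groups: |d|=7 (t=4), |d|=8 (t=2); sum(t^3 - t) = 66.
        Var[W] = n(n+1)(2n+1)/24 - sum(t^3-t)/48 = 840/24 - 66/48 = 33.625.
        z = (W - E[W]) / sqrt(Var[W]) = (13.5 - 14) / 5.7987 = -0.0862.
        Two-sided p = 2*Phi(z) = 0.931287.
Step 6: alpha = 0.1. fail to reject H0.

W+ = 14.5, W- = 13.5, W = min = 13.5, p = 0.931287, fail to reject H0.


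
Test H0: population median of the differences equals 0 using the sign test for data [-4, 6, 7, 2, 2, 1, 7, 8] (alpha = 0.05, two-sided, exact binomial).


Step 1: Discard zero differences. Original n = 8; n_eff = number of nonzero differences = 8.
Nonzero differences (with sign): -4, +6, +7, +2, +2, +1, +7, +8
Step 2: Count signs: positive = 7, negative = 1.
Step 3: Under H0: P(positive) = 0.5, so the number of positives S ~ Bin(8, 0.5).
Step 4: Two-sided exact p-value = sum of Bin(8,0.5) probabilities at or below the observed probability = 0.070312.
Step 5: alpha = 0.05. fail to reject H0.

n_eff = 8, pos = 7, neg = 1, p = 0.070312, fail to reject H0.


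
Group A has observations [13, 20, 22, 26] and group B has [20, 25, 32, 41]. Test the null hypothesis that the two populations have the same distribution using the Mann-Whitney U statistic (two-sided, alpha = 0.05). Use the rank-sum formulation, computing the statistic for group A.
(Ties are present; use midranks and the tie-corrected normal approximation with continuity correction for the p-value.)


Step 1: Combine and sort all 8 observations; assign midranks.
sorted (value, group): (13,X), (20,X), (20,Y), (22,X), (25,Y), (26,X), (32,Y), (41,Y)
ranks: 13->1, 20->2.5, 20->2.5, 22->4, 25->5, 26->6, 32->7, 41->8
Step 2: Rank sum for X: R1 = 1 + 2.5 + 4 + 6 = 13.5.
Step 3: U_X = R1 - n1(n1+1)/2 = 13.5 - 4*5/2 = 13.5 - 10 = 3.5.
       U_Y = n1*n2 - U_X = 16 - 3.5 = 12.5.
Step 4: Ties are present, so use the tie-corrected normal approximation (with continuity correction) for the p-value.
Step 5: p-value = 0.245383; compare to alpha = 0.05. fail to reject H0.

U_X = 3.5, p = 0.245383, fail to reject H0 at alpha = 0.05.


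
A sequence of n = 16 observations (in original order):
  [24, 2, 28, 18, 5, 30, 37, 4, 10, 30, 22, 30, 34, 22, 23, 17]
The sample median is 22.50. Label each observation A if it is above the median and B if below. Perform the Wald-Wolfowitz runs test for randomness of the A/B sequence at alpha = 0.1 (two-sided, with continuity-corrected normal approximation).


Step 1: Compute median = 22.50; label A = above, B = below.
Labels in order: ABABBAABBABAABAB  (n_A = 8, n_B = 8)
Step 2: Count runs R = 12.
Step 3: Under H0 (random ordering), E[R] = 2*n_A*n_B/(n_A+n_B) + 1 = 2*8*8/16 + 1 = 9.0000.
        Var[R] = 2*n_A*n_B*(2*n_A*n_B - n_A - n_B) / ((n_A+n_B)^2 * (n_A+n_B-1)) = 14336/3840 = 3.7333.
        SD[R] = 1.9322.
Step 4: Continuity-corrected z = (R - 0.5 - E[R]) / SD[R] = (12 - 0.5 - 9.0000) / 1.9322 = 1.2939.
Step 5: Two-sided p-value via normal approximation = 2*(1 - Phi(|z|)) = 0.195709.
Step 6: alpha = 0.1. fail to reject H0.

R = 12, z = 1.2939, p = 0.195709, fail to reject H0.


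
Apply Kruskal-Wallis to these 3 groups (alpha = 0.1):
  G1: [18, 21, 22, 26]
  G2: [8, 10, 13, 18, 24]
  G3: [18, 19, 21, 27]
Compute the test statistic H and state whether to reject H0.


Step 1: Combine all N = 13 observations and assign midranks.
sorted (value, group, rank): (8,G2,1), (10,G2,2), (13,G2,3), (18,G1,5), (18,G2,5), (18,G3,5), (19,G3,7), (21,G1,8.5), (21,G3,8.5), (22,G1,10), (24,G2,11), (26,G1,12), (27,G3,13)
Step 2: Sum ranks within each group.
R_1 = 35.5 (n_1 = 4)
R_2 = 22 (n_2 = 5)
R_3 = 33.5 (n_3 = 4)
Step 3: H = 12/(N(N+1)) * sum(R_i^2/n_i) - 3(N+1)
     = 12/(13*14) * (35.5^2/4 + 22^2/5 + 33.5^2/4) - 3*14
     = 0.065934 * 692.425 - 42
     = 3.654396.
Step 4: Ties present; correction factor C = 1 - 30/(13^3 - 13) = 0.986264. Corrected H = 3.654396 / 0.986264 = 3.705292.
Step 5: Under H0, H ~ chi^2(2); p-value = 0.156822.
Step 6: alpha = 0.1. fail to reject H0.

H = 3.7053, df = 2, p = 0.156822, fail to reject H0.


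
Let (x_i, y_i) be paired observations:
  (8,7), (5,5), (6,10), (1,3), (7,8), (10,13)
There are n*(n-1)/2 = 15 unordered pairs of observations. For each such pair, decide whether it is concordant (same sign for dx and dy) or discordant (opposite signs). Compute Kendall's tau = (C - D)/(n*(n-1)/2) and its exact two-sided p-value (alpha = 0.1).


Step 1: Enumerate the 15 unordered pairs (i,j) with i<j and classify each by sign(x_j-x_i) * sign(y_j-y_i).
  (1,2):dx=-3,dy=-2->C; (1,3):dx=-2,dy=+3->D; (1,4):dx=-7,dy=-4->C; (1,5):dx=-1,dy=+1->D
  (1,6):dx=+2,dy=+6->C; (2,3):dx=+1,dy=+5->C; (2,4):dx=-4,dy=-2->C; (2,5):dx=+2,dy=+3->C
  (2,6):dx=+5,dy=+8->C; (3,4):dx=-5,dy=-7->C; (3,5):dx=+1,dy=-2->D; (3,6):dx=+4,dy=+3->C
  (4,5):dx=+6,dy=+5->C; (4,6):dx=+9,dy=+10->C; (5,6):dx=+3,dy=+5->C
Step 2: C = 12, D = 3, total pairs = 15.
Step 3: tau = (C - D)/(n(n-1)/2) = (12 - 3)/15 = 0.600000.
Step 4: Exact two-sided p-value (enumerate n! = 720 permutations of y under H0): p = 0.136111.
Step 5: alpha = 0.1. fail to reject H0.

tau_b = 0.6000 (C=12, D=3), p = 0.136111, fail to reject H0.


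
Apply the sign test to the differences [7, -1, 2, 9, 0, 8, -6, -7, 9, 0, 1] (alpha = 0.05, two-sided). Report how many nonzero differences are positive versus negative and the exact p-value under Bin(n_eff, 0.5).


Step 1: Discard zero differences. Original n = 11; n_eff = number of nonzero differences = 9.
Nonzero differences (with sign): +7, -1, +2, +9, +8, -6, -7, +9, +1
Step 2: Count signs: positive = 6, negative = 3.
Step 3: Under H0: P(positive) = 0.5, so the number of positives S ~ Bin(9, 0.5).
Step 4: Two-sided exact p-value = sum of Bin(9,0.5) probabilities at or below the observed probability = 0.507812.
Step 5: alpha = 0.05. fail to reject H0.

n_eff = 9, pos = 6, neg = 3, p = 0.507812, fail to reject H0.
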